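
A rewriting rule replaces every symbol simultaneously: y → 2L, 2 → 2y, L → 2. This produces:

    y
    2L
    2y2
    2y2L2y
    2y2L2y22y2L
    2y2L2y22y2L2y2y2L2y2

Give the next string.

φ(2y2L2y22y2L2y2y2L2y2) expands symbol-by-symbol to 2y 2L 2y 2 2y 2L 2y 2y 2L 2y 2 2y 2L 2y 2L 2y 2 2y 2L 2y; joining the 20 pieces gives the next term.

2y2L2y22y2L2y2y2L2y22y2L2y2L2y22y2L2y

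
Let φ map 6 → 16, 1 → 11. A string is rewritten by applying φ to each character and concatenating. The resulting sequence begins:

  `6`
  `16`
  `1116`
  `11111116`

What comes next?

1111111111111116

Rewriting each symbol of 11111116: 1→11, 1→11, 1→11, 1→11, 1→11, 1→11, 1→11, 6→16, which concatenates to 11 11 11 11 11 11 11 16.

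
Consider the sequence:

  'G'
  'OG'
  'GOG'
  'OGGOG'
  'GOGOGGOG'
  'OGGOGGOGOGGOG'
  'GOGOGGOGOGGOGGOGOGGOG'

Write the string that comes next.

Each term (from the third on) is the two preceding terms concatenated in order: term 3 = G·OG = GOG.
So term 8 is OGGOGGOGOGGOG·GOGOGGOGOGGOGGOGOGGOG.

OGGOGGOGOGGOGGOGOGGOGOGGOGGOGOGGOG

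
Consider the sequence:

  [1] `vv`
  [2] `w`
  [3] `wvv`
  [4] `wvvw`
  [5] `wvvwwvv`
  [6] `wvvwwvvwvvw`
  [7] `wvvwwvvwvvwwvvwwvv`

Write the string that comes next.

This is a Fibonacci-style word recurrence s(k) = s(k−1)·s(k−2): e.g. w·vv = wvv.
The next term joins wvvwwvvwvvwwvvwwvv and wvvwwvvwvvw.

wvvwwvvwvvwwvvwwvvwvvwwvvwvvw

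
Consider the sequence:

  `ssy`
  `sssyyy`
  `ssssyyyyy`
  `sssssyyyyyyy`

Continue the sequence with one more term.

ssssssyyyyyyyyy

The n-th term is n+1 s's then 2n-1 y's (n = 1, 2, …).
For the next term, n = 5, so the run lengths are 6, 9.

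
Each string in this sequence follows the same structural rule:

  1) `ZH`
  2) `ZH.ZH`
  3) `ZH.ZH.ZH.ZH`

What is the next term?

ZH.ZH.ZH.ZH.ZH.ZH.ZH.ZH

Each string is two copies of the previous one joined by '.'.
So the next term is two copies of ZH.ZH.ZH.ZH with '.' between the halves.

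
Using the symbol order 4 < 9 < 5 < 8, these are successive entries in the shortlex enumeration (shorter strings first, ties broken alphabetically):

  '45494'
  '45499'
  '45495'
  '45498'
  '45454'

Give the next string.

45459

Treat 45454 as a base-4 numeral over the given alphabet and add one, carrying through any trailing 8's.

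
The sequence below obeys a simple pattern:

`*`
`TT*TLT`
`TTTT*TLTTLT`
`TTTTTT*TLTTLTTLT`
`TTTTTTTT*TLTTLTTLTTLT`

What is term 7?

s(k+1) = TT·s(k)·TLT, so each term gains TT as a prefix and TLT as a suffix.
From TTTTTTTT*TLTTLTTLTTLT, 2 further steps: TTTTTTTT*TLTTLTTLTTLT → TTTTTTTTTT*TLTTLTTLTTLTTLT → (answer).

TTTTTTTTTTTT*TLTTLTTLTTLTTLTTLT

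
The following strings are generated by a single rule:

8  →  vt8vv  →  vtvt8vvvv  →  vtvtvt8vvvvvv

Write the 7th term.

vtvtvtvtvtvt8vvvvvvvvvvvv

Every step adds vt to the front and vv to the end of the previous string.
From vtvtvt8vvvvvv, 3 further steps: vtvtvt8vvvvvv → vtvtvtvt8vvvvvvvv → vtvtvtvtvt8vvvvvvvvvv → (answer).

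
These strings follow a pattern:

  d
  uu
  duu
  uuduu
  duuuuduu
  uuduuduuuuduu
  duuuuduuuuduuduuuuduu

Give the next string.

Each term (from the third on) is the two preceding terms concatenated in order: term 3 = d·uu = duu.
So term 8 is uuduuduuuuduu·duuuuduuuuduuduuuuduu.

uuduuduuuuduuduuuuduuuuduuduuuuduu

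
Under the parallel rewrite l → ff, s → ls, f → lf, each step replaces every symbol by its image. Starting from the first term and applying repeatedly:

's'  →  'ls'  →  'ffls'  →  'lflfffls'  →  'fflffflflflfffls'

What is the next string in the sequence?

lflffflflflffflffflffflflflfffls

Replace each of the 16 characters of fflffflflflfffls in place — lf lf ff lf lf lf ff lf ff lf ff lf lf lf ff ls — and concatenate.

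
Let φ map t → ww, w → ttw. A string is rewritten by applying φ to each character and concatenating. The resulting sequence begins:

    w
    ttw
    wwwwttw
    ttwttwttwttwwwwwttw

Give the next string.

Rewriting the 19 symbols of ttwttwttwttwwwwwttw one by one yields ww ww ttw ww ww ttw ww ww ttw ww ww ttw ttw ttw ttw ttw ww ww ttw; concatenated:

wwwwttwwwwwttwwwwwttwwwwwttwttwttwttwttwwwwwttw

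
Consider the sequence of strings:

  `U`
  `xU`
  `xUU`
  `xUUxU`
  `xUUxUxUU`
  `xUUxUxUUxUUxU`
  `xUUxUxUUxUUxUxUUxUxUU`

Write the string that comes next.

xUUxUxUUxUUxUxUUxUxUUxUUxUxUUxUUxU

This is a Fibonacci-style word recurrence s(k) = s(k−1)·s(k−2): e.g. xU·U = xUU.
The next term joins xUUxUxUUxUUxUxUUxUxUU and xUUxUxUUxUUxU.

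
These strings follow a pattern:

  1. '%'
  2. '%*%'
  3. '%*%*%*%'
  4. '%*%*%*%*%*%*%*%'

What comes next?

Every step duplicates the string with '*' between the halves.
One more doubling of %*%*%*%*%*%*%*% gives the answer.

%*%*%*%*%*%*%*%*%*%*%*%*%*%*%*%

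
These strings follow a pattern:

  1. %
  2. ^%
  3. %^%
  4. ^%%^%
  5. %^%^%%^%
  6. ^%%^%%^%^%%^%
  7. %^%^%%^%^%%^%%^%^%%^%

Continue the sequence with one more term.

^%%^%%^%^%%^%%^%^%%^%^%%^%%^%^%%^%

This is a Fibonacci-style word recurrence s(k) = s(k−2)·s(k−1): e.g. %·^% = %^%.
Continuing: ^%%^%%^%^%%^% · %^%^%%^%^%%^%%^%^%%^% gives term 8.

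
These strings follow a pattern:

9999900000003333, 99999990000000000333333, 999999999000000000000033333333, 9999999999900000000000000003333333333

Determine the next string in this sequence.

99999999999990000000000000000000333333333333

Each string has the form 9^{2n+1} 0^{3n+1} 3^{2n}, where the shown terms are n = 2, 3, 4, 5.
Setting n = 6 gives 13, 19, 12 characters in each block.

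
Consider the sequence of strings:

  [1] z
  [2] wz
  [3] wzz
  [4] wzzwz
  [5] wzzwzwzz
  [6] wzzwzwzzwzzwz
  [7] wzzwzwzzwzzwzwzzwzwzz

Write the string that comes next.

Each term (from the third on) is the previous term followed by the one before it: term 3 = wz·z = wzz.
Continuing: wzzwzwzzwzzwzwzzwzwzz · wzzwzwzzwzzwz gives term 8.

wzzwzwzzwzzwzwzzwzwzzwzzwzwzzwzzwz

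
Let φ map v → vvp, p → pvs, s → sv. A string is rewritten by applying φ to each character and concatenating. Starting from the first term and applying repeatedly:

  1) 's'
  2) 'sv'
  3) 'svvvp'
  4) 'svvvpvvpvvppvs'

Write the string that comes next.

φ(svvvpvvpvvppvs) expands symbol-by-symbol to sv vvp vvp vvp pvs vvp vvp pvs vvp vvp pvs pvs vvp sv; joining the 14 pieces gives the next term.

svvvpvvpvvppvsvvpvvppvsvvpvvppvspvsvvpsv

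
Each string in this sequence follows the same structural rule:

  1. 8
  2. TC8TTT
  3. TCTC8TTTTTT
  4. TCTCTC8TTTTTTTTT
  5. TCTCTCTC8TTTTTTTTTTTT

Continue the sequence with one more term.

Every step adds TC to the front and TTT to the end of the previous string.
Applying this once more to TCTCTCTC8TTTTTTTTTTTT:

TCTCTCTCTC8TTTTTTTTTTTTTTT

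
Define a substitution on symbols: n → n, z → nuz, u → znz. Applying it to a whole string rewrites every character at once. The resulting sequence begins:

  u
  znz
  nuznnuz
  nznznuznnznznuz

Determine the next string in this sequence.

nnuznnuznznznuznnnuznnuznznznuz

Applying the rule to each of the 15 symbols of nznznuznnznznuz gives the pieces n nuz n nuz n znz nuz n n nuz n nuz n znz nuz, which concatenate to the answer.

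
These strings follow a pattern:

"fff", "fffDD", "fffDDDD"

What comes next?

Each term is the previous one with DD appended.
Applying this once more to fffDDDD:

fffDDDDDD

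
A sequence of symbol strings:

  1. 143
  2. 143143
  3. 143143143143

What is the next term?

143143143143143143143143

Every step duplicates the string.
So the next term is two copies of 143143143143.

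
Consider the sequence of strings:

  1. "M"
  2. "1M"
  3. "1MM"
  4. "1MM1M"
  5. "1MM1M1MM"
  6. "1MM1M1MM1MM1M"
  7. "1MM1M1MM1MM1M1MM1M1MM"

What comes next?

From term 3 onward, concatenate the last term with the second-to-last: 1M·M = 1MM, 1MM·1M = 1MM1M, …
Continuing: 1MM1M1MM1MM1M1MM1M1MM · 1MM1M1MM1MM1M gives term 8.

1MM1M1MM1MM1M1MM1M1MM1MM1M1MM1MM1M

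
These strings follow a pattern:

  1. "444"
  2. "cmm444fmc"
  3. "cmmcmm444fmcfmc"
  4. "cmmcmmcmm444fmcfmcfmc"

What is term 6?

Each term wraps the previous one in cmm on the left and fmc on the right.
From cmmcmmcmm444fmcfmcfmc, 2 further steps: cmmcmmcmm444fmcfmcfmc → cmmcmmcmmcmm444fmcfmcfmcfmc → (answer).

cmmcmmcmmcmmcmm444fmcfmcfmcfmcfmc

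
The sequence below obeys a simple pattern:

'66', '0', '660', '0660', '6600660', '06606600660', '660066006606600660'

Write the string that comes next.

06606600660660066006606600660

From term 3 onward, concatenate the second-to-last term with the last: 66·0 = 660, 0·660 = 0660, …
Continuing: 06606600660 · 660066006606600660 gives term 8.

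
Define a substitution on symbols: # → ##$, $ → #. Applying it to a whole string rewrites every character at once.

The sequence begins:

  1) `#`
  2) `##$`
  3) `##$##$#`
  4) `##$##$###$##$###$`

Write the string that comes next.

Replace each of the 17 characters of ##$##$###$##$###$ in place — ##$ ##$ # ##$ ##$ # ##$ ##$ ##$ # ##$ ##$ # ##$ ##$ ##$ # — and concatenate.

##$##$###$##$###$##$##$###$##$###$##$##$#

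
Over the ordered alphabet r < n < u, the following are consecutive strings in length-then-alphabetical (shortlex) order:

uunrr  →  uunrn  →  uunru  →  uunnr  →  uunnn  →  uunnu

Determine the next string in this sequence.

The successor of uunnu increments the rightmost position that isn't already u and resets every position after it to r.

uunur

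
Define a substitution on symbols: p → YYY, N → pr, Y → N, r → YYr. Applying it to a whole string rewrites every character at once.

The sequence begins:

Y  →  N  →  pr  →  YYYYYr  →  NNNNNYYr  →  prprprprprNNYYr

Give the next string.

YYYYYrYYYYYrYYYYYrYYYYYrYYYYYrprprNNYYr

Applying the rule to each of the 15 symbols of prprprprprNNYYr gives the pieces YYY YYr YYY YYr YYY YYr YYY YYr YYY YYr pr pr N N YYr, which concatenate to the answer.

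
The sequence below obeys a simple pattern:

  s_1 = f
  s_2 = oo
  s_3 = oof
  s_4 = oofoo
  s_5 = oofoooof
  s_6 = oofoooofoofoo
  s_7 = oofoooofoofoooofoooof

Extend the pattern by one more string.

This is a Fibonacci-style word recurrence s(k) = s(k−1)·s(k−2): e.g. oo·f = oof.
Continuing: oofoooofoofoooofoooof · oofoooofoofoo gives term 8.

oofoooofoofoooofoooofoofoooofoofoo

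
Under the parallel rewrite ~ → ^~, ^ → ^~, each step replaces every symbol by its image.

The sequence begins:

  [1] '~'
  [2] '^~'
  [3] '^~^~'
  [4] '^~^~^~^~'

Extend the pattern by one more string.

Expanding ^~^~^~^~: ^→^~, ~→^~, ^→^~, ~→^~, ^→^~, ~→^~, ^→^~, ~→^~. Concatenated: ^~ ^~ ^~ ^~ ^~ ^~ ^~ ^~.

^~^~^~^~^~^~^~^~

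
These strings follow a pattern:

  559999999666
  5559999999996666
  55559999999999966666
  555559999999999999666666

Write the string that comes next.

5555559999999999999996666666

Term n consists of n-1 5's, followed by 2n+1 9's, followed by n 6's, where the shown terms are n = 3, 4, 5, 6.
At n = 7 the blocks have lengths 6, 15, 7.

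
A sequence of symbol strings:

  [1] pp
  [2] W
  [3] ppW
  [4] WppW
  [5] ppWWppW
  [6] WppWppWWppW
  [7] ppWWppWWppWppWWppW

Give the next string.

This is a Fibonacci-style word recurrence s(k) = s(k−2)·s(k−1): e.g. pp·W = ppW.
Continuing: WppWppWWppW · ppWWppWWppWppWWppW gives term 8.

WppWppWWppWppWWppWWppWppWWppW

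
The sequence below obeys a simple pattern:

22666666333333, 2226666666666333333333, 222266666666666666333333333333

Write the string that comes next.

Reading off run lengths: 2 runs 2, 3, 4; 6 runs 6, 10, 14; 3 runs 6, 9, 12 — each is linear in n, where the shown terms are n = 2, 3, 4.
Setting n = 5 gives 5, 18, 15 characters in each block.

22222666666666666666666333333333333333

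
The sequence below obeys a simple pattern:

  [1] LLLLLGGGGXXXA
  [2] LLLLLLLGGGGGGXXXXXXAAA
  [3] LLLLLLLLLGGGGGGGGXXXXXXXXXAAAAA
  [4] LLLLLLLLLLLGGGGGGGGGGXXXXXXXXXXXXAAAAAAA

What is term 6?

LLLLLLLLLLLLLLLGGGGGGGGGGGGGGXXXXXXXXXXXXXXXXXXAAAAAAAAAAA

Term n consists of 2n+3 L's, followed by 2n+2 G's, followed by 3n X's, followed by 2n-1 A's (n = 1, 2, …).
At n = 6 the blocks have lengths 15, 14, 18, 11.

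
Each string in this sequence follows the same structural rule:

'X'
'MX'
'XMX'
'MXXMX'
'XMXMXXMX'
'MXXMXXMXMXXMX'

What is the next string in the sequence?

XMXMXXMXMXXMXXMXMXXMX

This is a Fibonacci-style word recurrence s(k) = s(k−2)·s(k−1): e.g. X·MX = XMX.
So term 7 is XMXMXXMX·MXXMXXMXMXXMX.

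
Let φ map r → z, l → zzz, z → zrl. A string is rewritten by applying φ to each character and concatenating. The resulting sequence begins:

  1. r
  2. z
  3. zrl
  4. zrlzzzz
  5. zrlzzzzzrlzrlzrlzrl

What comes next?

zrlzzzzzrlzrlzrlzrlzrlzzzzzrlzzzzzrlzzzzzrlzzzz

φ(zrlzzzzzrlzrlzrlzrl) expands symbol-by-symbol to zrl z zzz zrl zrl zrl zrl zrl z zzz zrl z zzz zrl z zzz zrl z zzz; joining the 19 pieces gives the next term.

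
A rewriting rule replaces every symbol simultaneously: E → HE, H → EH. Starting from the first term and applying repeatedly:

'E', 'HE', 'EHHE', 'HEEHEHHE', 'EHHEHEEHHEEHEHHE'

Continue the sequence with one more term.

HEEHEHHEEHHEHEEHEHHEHEEHHEEHEHHE

φ(EHHEHEEHHEEHEHHE) expands symbol-by-symbol to HE EH EH HE EH HE HE EH EH HE HE EH HE EH EH HE; joining the 16 pieces gives the next term.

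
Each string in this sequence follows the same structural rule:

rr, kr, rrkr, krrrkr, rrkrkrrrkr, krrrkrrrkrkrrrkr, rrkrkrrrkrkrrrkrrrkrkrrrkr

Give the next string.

From term 3 onward, concatenate the second-to-last term with the last: rr·kr = rrkr, kr·rrkr = krrrkr, …
So term 8 is krrrkrrrkrkrrrkr·rrkrkrrrkrkrrrkrrrkrkrrrkr.

krrrkrrrkrkrrrkrrrkrkrrrkrkrrrkrrrkrkrrrkr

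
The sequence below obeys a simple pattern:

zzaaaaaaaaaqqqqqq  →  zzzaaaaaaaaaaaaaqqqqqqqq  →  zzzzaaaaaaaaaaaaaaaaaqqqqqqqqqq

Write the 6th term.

Reading off run lengths: z runs 2, 3, 4; a runs 9, 13, 17; q runs 6, 8, 10 — each is linear in n, where the shown terms are n = 2, 3, 4.
At n = 7 the blocks have lengths 7, 29, 16.

zzzzzzzaaaaaaaaaaaaaaaaaaaaaaaaaaaaaqqqqqqqqqqqqqqqq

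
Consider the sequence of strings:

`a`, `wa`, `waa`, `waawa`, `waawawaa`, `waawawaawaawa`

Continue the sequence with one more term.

Each term (from the third on) is the previous term followed by the one before it: term 3 = wa·a = waa.
Continuing: waawawaawaawa · waawawaa gives term 7.

waawawaawaawawaawawaa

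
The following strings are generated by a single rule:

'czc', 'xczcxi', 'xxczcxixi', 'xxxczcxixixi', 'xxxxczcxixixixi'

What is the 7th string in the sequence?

xxxxxxczcxixixixixixi

Every step adds x to the front and xi to the end of the previous string.
From xxxxczcxixixixi, 2 further steps: xxxxczcxixixixi → xxxxxczcxixixixixi → (answer).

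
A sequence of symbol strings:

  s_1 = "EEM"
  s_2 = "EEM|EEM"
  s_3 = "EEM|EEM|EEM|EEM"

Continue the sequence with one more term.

Each string is two copies of the previous one joined by '|'.
Doubling EEM|EEM|EEM|EEM with '|' between the halves:

EEM|EEM|EEM|EEM|EEM|EEM|EEM|EEM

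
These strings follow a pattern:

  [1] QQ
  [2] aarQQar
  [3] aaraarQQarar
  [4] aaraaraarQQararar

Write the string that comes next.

s(k+1) = aar·s(k)·ar, so each term gains aar as a prefix and ar as a suffix.
Applying this once more to aaraaraarQQararar:

aaraaraaraarQQarararar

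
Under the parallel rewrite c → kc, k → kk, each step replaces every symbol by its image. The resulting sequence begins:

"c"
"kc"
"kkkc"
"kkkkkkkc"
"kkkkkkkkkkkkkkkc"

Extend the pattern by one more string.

Replace each of the 16 characters of kkkkkkkkkkkkkkkc in place — kk kk kk kk kk kk kk kk kk kk kk kk kk kk kk kc — and concatenate.

kkkkkkkkkkkkkkkkkkkkkkkkkkkkkkkc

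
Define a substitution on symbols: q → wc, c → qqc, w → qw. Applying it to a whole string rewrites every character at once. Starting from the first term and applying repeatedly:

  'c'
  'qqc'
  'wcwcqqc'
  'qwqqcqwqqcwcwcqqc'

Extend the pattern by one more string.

Replace each of the 17 characters of qwqqcqwqqcwcwcqqc in place — wc qw wc wc qqc wc qw wc wc qqc qw qqc qw qqc wc wc qqc — and concatenate.

wcqwwcwcqqcwcqwwcwcqqcqwqqcqwqqcwcwcqqc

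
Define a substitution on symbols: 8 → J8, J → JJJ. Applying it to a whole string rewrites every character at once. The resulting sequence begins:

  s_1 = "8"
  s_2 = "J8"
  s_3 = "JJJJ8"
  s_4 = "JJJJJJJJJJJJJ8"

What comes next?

JJJJJJJJJJJJJJJJJJJJJJJJJJJJJJJJJJJJJJJJ8

φ(JJJJJJJJJJJJJ8) expands symbol-by-symbol to JJJ JJJ JJJ JJJ JJJ JJJ JJJ JJJ JJJ JJJ JJJ JJJ JJJ J8; joining the 14 pieces gives the next term.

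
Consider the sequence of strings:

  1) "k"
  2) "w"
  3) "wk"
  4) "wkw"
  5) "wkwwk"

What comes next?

Each term (from the third on) is the previous term followed by the one before it: term 3 = w·k = wk.
So term 6 is wkwwk·wkw.

wkwwkwkw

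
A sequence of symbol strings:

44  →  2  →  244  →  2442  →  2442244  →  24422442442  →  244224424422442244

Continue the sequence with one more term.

This is a Fibonacci-style word recurrence s(k) = s(k−1)·s(k−2): e.g. 2·44 = 244.
Continuing: 244224424422442244 · 24422442442 gives term 8.

24422442442244224424422442442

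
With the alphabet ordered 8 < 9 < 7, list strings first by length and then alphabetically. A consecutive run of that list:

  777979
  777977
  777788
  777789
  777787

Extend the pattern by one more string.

777798

Find the rightmost character of 777787 below 7, bump it to the next letter, and reset everything to its right to 8.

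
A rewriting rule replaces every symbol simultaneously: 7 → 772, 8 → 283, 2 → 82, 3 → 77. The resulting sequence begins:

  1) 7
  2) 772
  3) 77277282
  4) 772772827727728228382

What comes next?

Replace each of the 21 characters of 772772827727728228382 in place — 772 772 82 772 772 82 283 82 772 772 82 772 772 82 283 82 82 283 77 283 82 — and concatenate.

772772827727728228382772772827727728228382822837728382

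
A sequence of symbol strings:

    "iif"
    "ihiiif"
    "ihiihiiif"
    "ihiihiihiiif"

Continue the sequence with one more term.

Every step adds ihi at the front: s(k+1) = ihi·s(k).
Applying this once more to ihiihiihiiif:

ihiihiihiihiiif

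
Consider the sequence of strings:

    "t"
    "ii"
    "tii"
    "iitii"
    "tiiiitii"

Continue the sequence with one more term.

This is a Fibonacci-style word recurrence s(k) = s(k−2)·s(k−1): e.g. t·ii = tii.
So term 6 is iitii·tiiiitii.

iitiitiiiitii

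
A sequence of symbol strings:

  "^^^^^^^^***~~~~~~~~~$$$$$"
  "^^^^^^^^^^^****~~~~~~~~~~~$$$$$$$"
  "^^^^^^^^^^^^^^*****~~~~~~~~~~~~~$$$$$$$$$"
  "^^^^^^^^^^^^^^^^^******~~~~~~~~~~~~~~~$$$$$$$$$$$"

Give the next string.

^^^^^^^^^^^^^^^^^^^^*******~~~~~~~~~~~~~~~~~$$$$$$$$$$$$$

The n-th term is 3n-1 ^'s then n *'s then 2n+3 ~'s then 2n-1 $'s, where the shown terms are n = 3, 4, 5, 6.
At n = 7 the blocks have lengths 20, 7, 17, 13.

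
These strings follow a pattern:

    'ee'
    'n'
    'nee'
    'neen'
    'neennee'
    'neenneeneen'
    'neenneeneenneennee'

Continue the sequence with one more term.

neenneeneenneenneeneenneeneen

From term 3 onward, concatenate the last term with the second-to-last: n·ee = nee, nee·n = neen, …
Continuing: neenneeneenneennee · neenneeneen gives term 8.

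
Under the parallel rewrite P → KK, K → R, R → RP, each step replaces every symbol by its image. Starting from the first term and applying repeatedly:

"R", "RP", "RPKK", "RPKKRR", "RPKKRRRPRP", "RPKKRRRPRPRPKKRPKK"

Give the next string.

RPKKRRRPRPRPKKRPKKRPKKRRRPKKRR

φ(RPKKRRRPRPRPKKRPKK) expands symbol-by-symbol to RP KK R R RP RP RP KK RP KK RP KK R R RP KK R R; joining the 18 pieces gives the next term.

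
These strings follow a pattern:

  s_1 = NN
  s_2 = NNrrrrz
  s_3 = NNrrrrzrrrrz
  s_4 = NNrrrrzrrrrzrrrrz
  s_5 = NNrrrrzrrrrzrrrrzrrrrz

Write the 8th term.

The strings grow by a fixed suffix rrrrz each time.
From NNrrrrzrrrrzrrrrzrrrrz, 3 further steps: NNrrrrzrrrrzrrrrzrrrrz → NNrrrrzrrrrzrrrrzrrrrzrrrrz → NNrrrrzrrrrzrrrrzrrrrzrrrrzrrrrz → (answer).

NNrrrrzrrrrzrrrrzrrrrzrrrrzrrrrzrrrrz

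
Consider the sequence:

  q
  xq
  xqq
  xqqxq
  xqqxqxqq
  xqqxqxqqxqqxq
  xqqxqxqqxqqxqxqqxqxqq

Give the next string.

Each term (from the third on) is the previous term followed by the one before it: term 3 = xq·q = xqq.
So term 8 is xqqxqxqqxqqxqxqqxqxqq·xqqxqxqqxqqxq.

xqqxqxqqxqqxqxqqxqxqqxqqxqxqqxqqxq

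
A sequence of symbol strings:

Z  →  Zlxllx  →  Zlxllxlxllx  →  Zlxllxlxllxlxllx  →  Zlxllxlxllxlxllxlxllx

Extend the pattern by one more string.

Zlxllxlxllxlxllxlxllxlxllx

The strings grow by a fixed suffix lxllx each time.
One more step from Zlxllxlxllxlxllxlxllx gives the answer.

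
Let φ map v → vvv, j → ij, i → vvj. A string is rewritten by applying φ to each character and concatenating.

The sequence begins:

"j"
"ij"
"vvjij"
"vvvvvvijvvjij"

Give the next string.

φ(vvvvvvijvvjij) expands symbol-by-symbol to vvv vvv vvv vvv vvv vvv vvj ij vvv vvv ij vvj ij; joining the 13 pieces gives the next term.

vvvvvvvvvvvvvvvvvvvvjijvvvvvvijvvjij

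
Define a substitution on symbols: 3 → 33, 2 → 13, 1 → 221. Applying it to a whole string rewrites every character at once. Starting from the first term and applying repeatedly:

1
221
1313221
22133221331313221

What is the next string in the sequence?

131322133331313221333322133221331313221

φ(22133221331313221) expands symbol-by-symbol to 13 13 221 33 33 13 13 221 33 33 221 33 221 33 13 13 221; joining the 17 pieces gives the next term.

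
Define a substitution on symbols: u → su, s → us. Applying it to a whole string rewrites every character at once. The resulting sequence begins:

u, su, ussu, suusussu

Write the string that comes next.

ussusuussuusussu

Apply φ to suusussu symbol by symbol: s→us, u→su, u→su, s→us, u→su, s→us, s→us, u→su; joined: us su su us su us us su.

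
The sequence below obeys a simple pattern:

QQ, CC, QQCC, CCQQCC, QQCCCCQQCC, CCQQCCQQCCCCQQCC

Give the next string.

From term 3 onward, concatenate the second-to-last term with the last: QQ·CC = QQCC, CC·QQCC = CCQQCC, …
Continuing: QQCCCCQQCC · CCQQCCQQCCCCQQCC gives term 7.

QQCCCCQQCCCCQQCCQQCCCCQQCC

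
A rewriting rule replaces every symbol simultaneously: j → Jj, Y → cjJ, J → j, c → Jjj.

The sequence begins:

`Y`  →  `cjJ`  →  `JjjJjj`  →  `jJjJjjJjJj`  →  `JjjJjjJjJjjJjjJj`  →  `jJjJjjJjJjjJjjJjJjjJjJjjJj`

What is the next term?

φ(jJjJjjJjJjjJjjJjJjjJjJjjJj) expands symbol-by-symbol to Jj j Jj j Jj Jj j Jj j Jj Jj j Jj Jj j Jj j Jj Jj j Jj j Jj Jj j Jj; joining the 26 pieces gives the next term.

JjjJjjJjJjjJjjJjJjjJjJjjJjjJjJjjJjjJjJjjJj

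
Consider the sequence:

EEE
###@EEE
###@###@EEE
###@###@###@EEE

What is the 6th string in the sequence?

###@###@###@###@###@EEE

The strings grow by a fixed prefix ###@ each time.
From ###@###@###@EEE, 2 further steps: ###@###@###@EEE → ###@###@###@###@EEE → (answer).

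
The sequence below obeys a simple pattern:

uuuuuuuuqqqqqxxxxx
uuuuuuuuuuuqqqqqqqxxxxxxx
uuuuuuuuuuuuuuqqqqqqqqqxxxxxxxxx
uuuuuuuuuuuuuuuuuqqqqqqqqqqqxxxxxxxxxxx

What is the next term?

Each string has the form u^{3n+2} q^{2n+1} x^{2n+1}, where the shown terms are n = 2, 3, 4, 5.
At n = 6 the blocks have lengths 20, 13, 13.

uuuuuuuuuuuuuuuuuuuuqqqqqqqqqqqqqxxxxxxxxxxxxx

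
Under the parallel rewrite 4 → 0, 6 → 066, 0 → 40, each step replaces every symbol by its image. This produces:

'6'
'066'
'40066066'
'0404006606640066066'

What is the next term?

Applying the rule to each of the 19 symbols of 0404006606640066066 gives the pieces 40 0 40 0 40 40 066 066 40 066 066 0 40 40 066 066 40 066 066, which concatenate to the answer.

4004004040066066400660660404006606640066066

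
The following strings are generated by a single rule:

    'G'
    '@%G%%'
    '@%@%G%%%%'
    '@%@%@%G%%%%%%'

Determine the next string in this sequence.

Every step adds @% to the front and %% to the end of the previous string.
Applying this once more to @%@%@%G%%%%%%:

@%@%@%@%G%%%%%%%%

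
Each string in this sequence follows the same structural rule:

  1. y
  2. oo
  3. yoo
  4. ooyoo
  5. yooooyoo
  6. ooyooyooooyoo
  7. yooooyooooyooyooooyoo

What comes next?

ooyooyooooyooyooooyooooyooyooooyoo

Each term (from the third on) is the two preceding terms concatenated in order: term 3 = y·oo = yoo.
So term 8 is ooyooyooooyoo·yooooyooooyooyooooyoo.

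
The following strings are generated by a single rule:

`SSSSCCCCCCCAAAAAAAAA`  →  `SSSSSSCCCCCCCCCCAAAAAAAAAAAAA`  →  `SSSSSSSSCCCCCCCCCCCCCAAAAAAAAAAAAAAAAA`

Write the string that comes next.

Term n consists of 2n S's, followed by 3n+1 C's, followed by 4n+1 A's, where the shown terms are n = 2, 3, 4.
Setting n = 5 gives 10, 16, 21 characters in each block.

SSSSSSSSSSCCCCCCCCCCCCCCCCAAAAAAAAAAAAAAAAAAAAA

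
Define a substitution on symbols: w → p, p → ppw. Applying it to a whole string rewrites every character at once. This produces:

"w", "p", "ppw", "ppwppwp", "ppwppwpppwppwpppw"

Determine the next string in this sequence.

Rewriting the 17 symbols of ppwppwpppwppwpppw one by one yields ppw ppw p ppw ppw p ppw ppw ppw p ppw ppw p ppw ppw ppw p; concatenated:

ppwppwpppwppwpppwppwppwpppwppwpppwppwppwp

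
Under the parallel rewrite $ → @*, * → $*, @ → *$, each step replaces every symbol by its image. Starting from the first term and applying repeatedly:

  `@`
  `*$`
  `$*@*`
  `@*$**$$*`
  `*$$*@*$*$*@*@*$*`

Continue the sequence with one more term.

$*@*@*$**$$*@*$*@*$**$$**$$*@*$*

Applying the rule to each of the 16 symbols of *$$*@*$*$*@*@*$* gives the pieces $* @* @* $* *$ $* @* $* @* $* *$ $* *$ $* @* $*, which concatenate to the answer.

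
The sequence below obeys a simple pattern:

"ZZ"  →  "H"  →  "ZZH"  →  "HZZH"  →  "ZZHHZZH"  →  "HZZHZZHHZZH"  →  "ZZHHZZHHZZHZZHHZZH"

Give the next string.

Each term (from the third on) is the two preceding terms concatenated in order: term 3 = ZZ·H = ZZH.
Continuing: HZZHZZHHZZH · ZZHHZZHHZZHZZHHZZH gives term 8.

HZZHZZHHZZHZZHHZZHHZZHZZHHZZH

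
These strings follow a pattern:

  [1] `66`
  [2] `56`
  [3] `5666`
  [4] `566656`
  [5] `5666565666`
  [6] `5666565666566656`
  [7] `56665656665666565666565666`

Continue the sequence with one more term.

This is a Fibonacci-style word recurrence s(k) = s(k−1)·s(k−2): e.g. 56·66 = 5666.
Continuing: 56665656665666565666565666 · 5666565666566656 gives term 8.

566656566656665656665656665666565666566656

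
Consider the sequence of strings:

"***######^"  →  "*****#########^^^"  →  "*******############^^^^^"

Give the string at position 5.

***********##################^^^^^^^^^

Reading off run lengths: * runs 3, 5, 7; # runs 6, 9, 12; ^ runs 1, 3, 5 — each is linear in n (n = 1, 2, …).
For term 5, n = 5, so the run lengths are 11, 18, 9.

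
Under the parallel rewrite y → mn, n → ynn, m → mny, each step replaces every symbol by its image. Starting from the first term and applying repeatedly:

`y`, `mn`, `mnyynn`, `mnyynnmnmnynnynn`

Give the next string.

φ(mnyynnmnmnynnynn) expands symbol-by-symbol to mny ynn mn mn ynn ynn mny ynn mny ynn mn ynn ynn mn ynn ynn; joining the 16 pieces gives the next term.

mnyynnmnmnynnynnmnyynnmnyynnmnynnynnmnynnynn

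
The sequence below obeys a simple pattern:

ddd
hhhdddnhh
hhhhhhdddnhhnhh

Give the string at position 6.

Each term wraps the previous one in hhh on the left and nhh on the right.
From hhhhhhdddnhhnhh, 3 further steps: hhhhhhdddnhhnhh → hhhhhhhhhdddnhhnhhnhh → hhhhhhhhhhhhdddnhhnhhnhhnhh → (answer).

hhhhhhhhhhhhhhhdddnhhnhhnhhnhhnhh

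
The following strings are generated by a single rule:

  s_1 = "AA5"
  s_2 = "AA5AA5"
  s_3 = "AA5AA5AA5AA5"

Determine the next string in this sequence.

s(k+1) = s(k)·s(k) — each term doubles the last.
So the next term is two copies of AA5AA5AA5AA5.

AA5AA5AA5AA5AA5AA5AA5AA5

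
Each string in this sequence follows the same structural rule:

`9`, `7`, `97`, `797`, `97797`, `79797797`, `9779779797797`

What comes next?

This is a Fibonacci-style word recurrence s(k) = s(k−2)·s(k−1): e.g. 9·7 = 97.
The next term joins 79797797 and 9779779797797.

797977979779779797797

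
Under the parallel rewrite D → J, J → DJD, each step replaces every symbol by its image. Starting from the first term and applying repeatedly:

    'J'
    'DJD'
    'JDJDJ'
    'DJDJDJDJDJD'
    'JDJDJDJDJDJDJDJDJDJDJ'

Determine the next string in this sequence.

DJDJDJDJDJDJDJDJDJDJDJDJDJDJDJDJDJDJDJDJDJD

φ(JDJDJDJDJDJDJDJDJDJDJ) expands symbol-by-symbol to DJD J DJD J DJD J DJD J DJD J DJD J DJD J DJD J DJD J DJD J DJD; joining the 21 pieces gives the next term.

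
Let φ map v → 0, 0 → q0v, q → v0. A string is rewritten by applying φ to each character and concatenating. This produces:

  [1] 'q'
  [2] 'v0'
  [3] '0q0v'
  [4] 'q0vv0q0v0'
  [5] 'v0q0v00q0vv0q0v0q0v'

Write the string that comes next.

φ(v0q0v00q0vv0q0v0q0v) expands symbol-by-symbol to 0 q0v v0 q0v 0 q0v q0v v0 q0v 0 0 q0v v0 q0v 0 q0v v0 q0v 0; joining the 19 pieces gives the next term.

0q0vv0q0v0q0vq0vv0q0v00q0vv0q0v0q0vv0q0v0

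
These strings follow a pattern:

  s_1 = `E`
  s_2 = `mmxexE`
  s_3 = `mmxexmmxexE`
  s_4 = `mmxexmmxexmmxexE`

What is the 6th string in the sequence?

Every step adds mmxex at the front: s(k+1) = mmxex·s(k).
From mmxexmmxexmmxexE, 2 further steps: mmxexmmxexmmxexE → mmxexmmxexmmxexmmxexE → (answer).

mmxexmmxexmmxexmmxexmmxexE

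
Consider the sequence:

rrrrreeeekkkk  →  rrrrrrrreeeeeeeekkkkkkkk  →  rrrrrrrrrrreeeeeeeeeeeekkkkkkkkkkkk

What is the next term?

rrrrrrrrrrrrrreeeeeeeeeeeeeeeekkkkkkkkkkkkkkkk

Each string has the form r^{3n+2} e^{4n} k^{4n} (n = 1, 2, …).
At n = 4 the blocks have lengths 14, 16, 16.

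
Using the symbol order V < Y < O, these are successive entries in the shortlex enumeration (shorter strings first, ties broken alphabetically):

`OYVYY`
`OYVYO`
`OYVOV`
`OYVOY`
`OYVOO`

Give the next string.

OYYVV

Find the rightmost character of OYVOO below O, bump it to the next letter, and reset everything to its right to V.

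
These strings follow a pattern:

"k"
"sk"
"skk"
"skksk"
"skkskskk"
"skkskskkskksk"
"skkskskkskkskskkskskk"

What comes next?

skkskskkskkskskkskskkskkskskkskksk

From term 3 onward, concatenate the last term with the second-to-last: sk·k = skk, skk·sk = skksk, …
So term 8 is skkskskkskkskskkskskk·skkskskkskksk.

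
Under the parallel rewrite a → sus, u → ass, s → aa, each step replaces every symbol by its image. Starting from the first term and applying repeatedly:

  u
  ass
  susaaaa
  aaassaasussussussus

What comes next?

sussussusaaaasussusaaassaaaaassaaaaassaaaaassaa

Replace each of the 19 characters of aaassaasussussussus in place — sus sus sus aa aa sus sus aa ass aa aa ass aa aa ass aa aa ass aa — and concatenate.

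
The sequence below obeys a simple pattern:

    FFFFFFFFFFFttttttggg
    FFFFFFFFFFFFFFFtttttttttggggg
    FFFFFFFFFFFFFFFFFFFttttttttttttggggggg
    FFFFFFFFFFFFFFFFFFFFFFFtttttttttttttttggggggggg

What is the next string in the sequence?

Term n consists of 4n+3 F's, followed by 3n t's, followed by 2n-1 g's, where the shown terms are n = 2, 3, 4, 5.
At n = 6 the blocks have lengths 27, 18, 11.

FFFFFFFFFFFFFFFFFFFFFFFFFFFttttttttttttttttttggggggggggg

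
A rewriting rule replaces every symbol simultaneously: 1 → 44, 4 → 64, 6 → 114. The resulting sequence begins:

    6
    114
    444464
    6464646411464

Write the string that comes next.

Applying the rule to each of the 13 symbols of 6464646411464 gives the pieces 114 64 114 64 114 64 114 64 44 44 64 114 64, which concatenate to the answer.

1146411464114641146444446411464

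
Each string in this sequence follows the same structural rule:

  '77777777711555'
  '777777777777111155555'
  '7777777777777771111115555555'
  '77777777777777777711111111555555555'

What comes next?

777777777777777777777111111111155555555555

Term n consists of 3n+3 7's, followed by 2n-2 1's, followed by 2n-1 5's, where the shown terms are n = 2, 3, 4, 5.
Setting n = 6 gives 21, 10, 11 characters in each block.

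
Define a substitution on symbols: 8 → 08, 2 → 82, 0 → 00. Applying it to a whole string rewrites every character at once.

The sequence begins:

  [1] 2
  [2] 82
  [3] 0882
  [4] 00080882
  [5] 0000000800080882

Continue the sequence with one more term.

00000000000000080000000800080882

Replace each of the 16 characters of 0000000800080882 in place — 00 00 00 00 00 00 00 08 00 00 00 08 00 08 08 82 — and concatenate.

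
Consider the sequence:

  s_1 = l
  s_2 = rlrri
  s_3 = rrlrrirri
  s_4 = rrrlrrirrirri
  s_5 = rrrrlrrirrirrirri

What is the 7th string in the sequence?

s(k+1) = r·s(k)·rri, so each term gains r as a prefix and rri as a suffix.
From rrrrlrrirrirrirri, 2 further steps: rrrrlrrirrirrirri → rrrrrlrrirrirrirrirri → (answer).

rrrrrrlrrirrirrirrirrirri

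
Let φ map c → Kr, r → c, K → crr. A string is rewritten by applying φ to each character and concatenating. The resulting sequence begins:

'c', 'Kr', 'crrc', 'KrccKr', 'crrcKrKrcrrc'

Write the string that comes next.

Rewriting each symbol of crrcKrKrcrrc: c→Kr, r→c, r→c, c→Kr, K→crr, r→c, K→crr, r→c, c→Kr, r→c, r→c, c→Kr, which concatenates to Kr c c Kr crr c crr c Kr c c Kr.

KrccKrcrrccrrcKrccKr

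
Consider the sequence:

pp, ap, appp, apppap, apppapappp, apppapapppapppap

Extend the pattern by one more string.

apppapapppapppapapppapappp

This is a Fibonacci-style word recurrence s(k) = s(k−1)·s(k−2): e.g. ap·pp = appp.
Continuing: apppapapppapppap · apppapappp gives term 7.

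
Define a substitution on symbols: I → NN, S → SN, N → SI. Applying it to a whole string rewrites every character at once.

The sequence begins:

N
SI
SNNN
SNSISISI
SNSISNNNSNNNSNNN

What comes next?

SNSISNNNSNSISISISNSISISISNSISISI

φ(SNSISNNNSNNNSNNN) expands symbol-by-symbol to SN SI SN NN SN SI SI SI SN SI SI SI SN SI SI SI; joining the 16 pieces gives the next term.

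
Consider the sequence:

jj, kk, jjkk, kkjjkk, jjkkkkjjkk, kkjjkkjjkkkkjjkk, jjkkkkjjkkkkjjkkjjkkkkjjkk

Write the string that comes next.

kkjjkkjjkkkkjjkkjjkkkkjjkkkkjjkkjjkkkkjjkk

From term 3 onward, concatenate the second-to-last term with the last: jj·kk = jjkk, kk·jjkk = kkjjkk, …
Continuing: kkjjkkjjkkkkjjkk · jjkkkkjjkkkkjjkkjjkkkkjjkk gives term 8.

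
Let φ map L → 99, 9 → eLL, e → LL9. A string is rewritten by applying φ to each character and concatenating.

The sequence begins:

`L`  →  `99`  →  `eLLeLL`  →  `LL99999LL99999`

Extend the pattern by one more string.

9999eLLeLLeLLeLLeLL9999eLLeLLeLLeLLeLL

φ(LL99999LL99999) expands symbol-by-symbol to 99 99 eLL eLL eLL eLL eLL 99 99 eLL eLL eLL eLL eLL; joining the 14 pieces gives the next term.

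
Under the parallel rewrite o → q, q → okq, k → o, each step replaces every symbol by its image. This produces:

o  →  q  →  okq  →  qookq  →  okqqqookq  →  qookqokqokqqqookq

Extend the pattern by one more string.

okqqqookqqookqqookqokqokqqqookq

Applying the rule to each of the 17 symbols of qookqokqokqqqookq gives the pieces okq q q o okq q o okq q o okq okq okq q q o okq, which concatenate to the answer.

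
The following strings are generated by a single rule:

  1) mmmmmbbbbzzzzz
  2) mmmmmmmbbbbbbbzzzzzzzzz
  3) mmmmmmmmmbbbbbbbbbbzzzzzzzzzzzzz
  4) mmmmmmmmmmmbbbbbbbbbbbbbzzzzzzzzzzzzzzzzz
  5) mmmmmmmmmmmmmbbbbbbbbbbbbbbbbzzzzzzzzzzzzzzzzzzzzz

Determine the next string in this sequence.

mmmmmmmmmmmmmmmbbbbbbbbbbbbbbbbbbbzzzzzzzzzzzzzzzzzzzzzzzzz

Each string has the form m^{2n+3} b^{3n+1} z^{4n+1} (n = 1, 2, …).
For the next term, n = 6, so the run lengths are 15, 19, 25.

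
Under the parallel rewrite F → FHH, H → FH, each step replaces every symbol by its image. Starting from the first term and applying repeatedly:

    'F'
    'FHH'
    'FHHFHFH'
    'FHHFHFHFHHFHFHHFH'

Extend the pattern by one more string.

Rewriting the 17 symbols of FHHFHFHFHHFHFHHFH one by one yields FHH FH FH FHH FH FHH FH FHH FH FH FHH FH FHH FH FH FHH FH; concatenated:

FHHFHFHFHHFHFHHFHFHHFHFHFHHFHFHHFHFHFHHFH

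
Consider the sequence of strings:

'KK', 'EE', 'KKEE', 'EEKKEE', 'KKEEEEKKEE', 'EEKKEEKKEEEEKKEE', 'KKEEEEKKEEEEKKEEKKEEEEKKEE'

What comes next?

Each term (from the third on) is the two preceding terms concatenated in order: term 3 = KK·EE = KKEE.
So term 8 is EEKKEEKKEEEEKKEE·KKEEEEKKEEEEKKEEKKEEEEKKEE.

EEKKEEKKEEEEKKEEKKEEEEKKEEEEKKEEKKEEEEKKEE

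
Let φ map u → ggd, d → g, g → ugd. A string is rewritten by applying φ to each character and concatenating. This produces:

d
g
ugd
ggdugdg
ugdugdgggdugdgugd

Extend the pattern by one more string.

ggdugdgggdugdgugdugdugdgggdugdgugdggdugdg

Applying the rule to each of the 17 symbols of ugdugdgggdugdgugd gives the pieces ggd ugd g ggd ugd g ugd ugd ugd g ggd ugd g ugd ggd ugd g, which concatenate to the answer.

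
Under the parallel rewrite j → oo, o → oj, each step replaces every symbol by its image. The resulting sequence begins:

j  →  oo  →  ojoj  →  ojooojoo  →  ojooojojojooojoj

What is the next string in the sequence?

ojooojojojooojooojooojojojooojoo

Replace each of the 16 characters of ojooojojojooojoj in place — oj oo oj oj oj oo oj oo oj oo oj oj oj oo oj oo — and concatenate.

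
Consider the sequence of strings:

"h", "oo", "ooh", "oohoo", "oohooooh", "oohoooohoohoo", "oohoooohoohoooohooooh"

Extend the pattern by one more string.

Each term (from the third on) is the previous term followed by the one before it: term 3 = oo·h = ooh.
Continuing: oohoooohoohoooohooooh · oohoooohoohoo gives term 8.

oohoooohoohoooohoooohoohoooohoohoo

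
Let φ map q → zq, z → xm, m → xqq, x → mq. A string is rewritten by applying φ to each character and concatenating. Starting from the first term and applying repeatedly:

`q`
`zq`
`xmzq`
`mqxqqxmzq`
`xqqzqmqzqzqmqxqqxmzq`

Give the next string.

Applying the rule to each of the 20 symbols of xqqzqmqzqzqmqxqqxmzq gives the pieces mq zq zq xm zq xqq zq xm zq xm zq xqq zq mq zq zq mq xqq xm zq, which concatenate to the answer.

mqzqzqxmzqxqqzqxmzqxmzqxqqzqmqzqzqmqxqqxmzq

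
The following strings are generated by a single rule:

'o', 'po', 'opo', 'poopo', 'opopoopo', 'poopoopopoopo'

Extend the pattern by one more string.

Each term (from the third on) is the two preceding terms concatenated in order: term 3 = o·po = opo.
Continuing: opopoopo · poopoopopoopo gives term 7.

opopoopopoopoopopoopo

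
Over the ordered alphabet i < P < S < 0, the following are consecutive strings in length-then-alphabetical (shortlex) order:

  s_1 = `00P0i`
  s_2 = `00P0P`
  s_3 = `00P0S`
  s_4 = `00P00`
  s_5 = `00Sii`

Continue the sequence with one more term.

00SiP

Treat 00Sii as a base-4 numeral over the given alphabet and add one, carrying through any trailing 0's.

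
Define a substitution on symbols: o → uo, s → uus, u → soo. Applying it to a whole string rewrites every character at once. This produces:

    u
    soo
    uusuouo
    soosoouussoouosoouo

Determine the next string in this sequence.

Replace each of the 19 characters of soosoouussoouosoouo in place — uus uo uo uus uo uo soo soo uus uus uo uo soo uo uus uo uo soo uo — and concatenate.

uusuououusuouosoosoouusuusuouosoououusuouosoouo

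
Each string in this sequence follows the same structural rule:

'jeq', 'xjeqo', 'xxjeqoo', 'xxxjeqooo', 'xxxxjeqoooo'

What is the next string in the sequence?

Each term wraps the previous one in x on the left and o on the right.
Applying this once more to xxxxjeqoooo:

xxxxxjeqooooo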